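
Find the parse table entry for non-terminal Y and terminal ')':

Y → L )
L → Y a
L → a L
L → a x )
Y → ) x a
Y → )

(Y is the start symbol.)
To find M[Y, ')'], we find productions for Y where ')' is in the predict set (PREDICT(N → α) = (FIRST(α) \ {ε}) ∪ (FOLLOW(N) if α ⇒* ε)).

Relevant sets:
  FIRST(L) = { ')', 'a' }

Y → L ): PREDICT = { ')', 'a' }
  ')' is in predict set, so this production goes in M[Y, ')']
Y → ) x a: PREDICT = { ')' }
  ')' is in predict set, so this production goes in M[Y, ')']
Y → ): PREDICT = { ')' }
  ')' is in predict set, so this production goes in M[Y, ')']

M[Y, ')'] = Y → L ), Y → ) x a, Y → )  (a multiply-defined cell — the grammar is not LL(1))

Answer: Y → L ), Y → ) x a, Y → )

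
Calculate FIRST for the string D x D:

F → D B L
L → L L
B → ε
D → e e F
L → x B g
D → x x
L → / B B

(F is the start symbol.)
FIRST sets of the non-terminals involved (from the grammar, by fixed-point iteration):
  FIRST(D) = { 'e', 'x' }

To compute FIRST(D x D), process the symbols left to right:
Symbol D is a non-terminal. Add FIRST(D) \ {ε} = { 'e', 'x' }
D is not nullable (ε ∉ FIRST(D)), so stop here.
FIRST(D x D) = { 'e', 'x' }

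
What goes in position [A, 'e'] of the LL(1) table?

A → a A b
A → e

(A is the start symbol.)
A → e

To find M[A, 'e'], we find productions for A where 'e' is in the predict set (PREDICT(N → α) = (FIRST(α) \ {ε}) ∪ (FOLLOW(N) if α ⇒* ε)).

A → a A b: PREDICT = { 'a' }
A → e: PREDICT = { 'e' }
  'e' is in predict set, so this production goes in M[A, 'e']

M[A, 'e'] = A → e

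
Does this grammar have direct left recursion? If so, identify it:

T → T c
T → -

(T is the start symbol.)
Yes, T is left-recursive

T → T c: LEFT RECURSIVE (starts with T)
T → -: starts with '-'

The grammar has direct left recursion on: T.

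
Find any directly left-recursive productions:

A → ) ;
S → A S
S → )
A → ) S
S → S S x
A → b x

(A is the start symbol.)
A → ) ;: starts with ')'
S → A S: starts with A
S → ): starts with ')'
A → ) S: starts with ')'
S → S S x: LEFT RECURSIVE (starts with S)
A → b x: starts with b

The grammar has direct left recursion on: S.

Answer: Yes, S is left-recursive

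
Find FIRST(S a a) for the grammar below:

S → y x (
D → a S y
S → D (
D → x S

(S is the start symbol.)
{ 'a', 'x', 'y' }

FIRST sets of the non-terminals involved (from the grammar, by fixed-point iteration):
  FIRST(S) = { 'a', 'x', 'y' }

To compute FIRST(S a a), process the symbols left to right:
Symbol S is a non-terminal. Add FIRST(S) \ {ε} = { 'a', 'x', 'y' }
S is not nullable (ε ∉ FIRST(S)), so stop here.
FIRST(S a a) = { 'a', 'x', 'y' }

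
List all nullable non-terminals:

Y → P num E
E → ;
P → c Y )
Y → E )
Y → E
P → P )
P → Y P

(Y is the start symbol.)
None

A non-terminal is nullable if it can derive ε (the empty string): either it has an ε-production, or it has a production whose right-hand side consists entirely of nullable non-terminals.

There are no ε-productions, so no non-terminal can derive ε.
No non-terminals are nullable.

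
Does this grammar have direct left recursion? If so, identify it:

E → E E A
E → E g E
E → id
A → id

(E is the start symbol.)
Yes, E is left-recursive

E → E E A: LEFT RECURSIVE (starts with E)
E → E g E: LEFT RECURSIVE (starts with E)
E → id: starts with id
A → id: starts with id

The grammar has direct left recursion on: E.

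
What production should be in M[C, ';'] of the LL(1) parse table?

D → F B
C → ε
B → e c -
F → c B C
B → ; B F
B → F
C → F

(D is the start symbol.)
C → ε

To find M[C, ';'], we find productions for C where ';' is in the predict set (PREDICT(N → α) = (FIRST(α) \ {ε}) ∪ (FOLLOW(N) if α ⇒* ε)).

Relevant sets:
  FIRST(F) = { 'c' }
  FOLLOW(C) = { $, ';', 'c', 'e' }

C → ε: PREDICT = { $, ';', 'c', 'e' }
  ';' is in predict set, so this production goes in M[C, ';']
C → F: PREDICT = { 'c' }

M[C, ';'] = C → ε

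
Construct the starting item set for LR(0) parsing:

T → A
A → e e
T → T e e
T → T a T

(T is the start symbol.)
{ [A → . e e], [T → . A], [T → . T a T], [T → . T e e], [T' → . T] }

First, augment the grammar with T' → T
I₀ = CLOSURE({ [T' → . T] }):
  [T' → . T] has the dot before T: add [T → . A], [T → . T e e], [T → . T a T]
  [T → . A] has the dot before A: add [A → . e e]
No further items can be added.

I₀ = { [A → . e e], [T → . A], [T → . T a T], [T → . T e e], [T' → . T] }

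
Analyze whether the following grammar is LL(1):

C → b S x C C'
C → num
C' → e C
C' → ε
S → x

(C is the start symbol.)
A grammar is LL(1) if for each non-terminal N with multiple productions, the predict sets of those productions are pairwise disjoint, where PREDICT(N → α) = (FIRST(α) \ {ε}) ∪ (FOLLOW(N) if α ⇒* ε).

Relevant sets:
  FOLLOW(C') = { $, 'e' }

For C:
  PREDICT(C → b S x C C') = { 'b' }
  PREDICT(C → num) = { 'num' }
For C':
  PREDICT(C' → e C) = { 'e' }
  PREDICT(C' → ε) = { $, 'e' }
S has a single production, so nothing to check there.

Conflict found: Predict set conflict for C': { 'e' }
The grammar is NOT LL(1).

Answer: No. Predict set conflict for C': { 'e' }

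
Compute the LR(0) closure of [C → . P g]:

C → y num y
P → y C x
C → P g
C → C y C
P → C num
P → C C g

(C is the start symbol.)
{ [C → . C y C], [C → . P g], [C → . y num y], [P → . C C g], [P → . C num], [P → . y C x] }

To compute CLOSURE, for each item [A → α.Bβ] where B is a non-terminal, add [B → .γ] for all productions B → γ; repeat for the newly added items until nothing changes.

Start with: [C → . P g]
  [C → . P g] has the dot before P: add [P → . y C x], [P → . C num], [P → . C C g]
  [P → . C num] has the dot before C: add [C → . y num y], [C → . C y C]
No further items can be added.

CLOSURE = { [C → . C y C], [C → . P g], [C → . y num y], [P → . C C g], [P → . C num], [P → . y C x] }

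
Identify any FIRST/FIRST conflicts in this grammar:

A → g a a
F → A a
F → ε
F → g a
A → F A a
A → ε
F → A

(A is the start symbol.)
Yes. A → g a a / A → F A a on { 'g' }; F → A a / F → g a on { 'g' }; F → A a / F → A on { 'a', 'g' }; F → ε / F → A on { ε }; F → g a / F → A on { 'g' }

FIRST sets of the non-terminals at (or reachable through a nullable prefix from) the front of some alternative:
  FIRST(F) = { 'a', 'g', ε }
  FIRST(A) = { 'a', 'g', ε }

Productions for A:
  A → g a a: FIRST = { 'g' }
  A → F A a: FIRST = { 'a', 'g' }
  A → ε: FIRST = { ε }
Productions for F:
  F → A a: FIRST = { 'a', 'g' }
  F → ε: FIRST = { ε }
  F → g a: FIRST = { 'g' }
  F → A: FIRST = { 'a', 'g', ε }

Conflict for A: A → g a a and A → F A a
  Overlap: { 'g' }
Conflict for F: F → A a and F → g a
  Overlap: { 'g' }
Conflict for F: F → A a and F → A
  Overlap: { 'a', 'g' }
Conflict for F: F → ε and F → A
  Overlap: { ε }
Conflict for F: F → g a and F → A
  Overlap: { 'g' }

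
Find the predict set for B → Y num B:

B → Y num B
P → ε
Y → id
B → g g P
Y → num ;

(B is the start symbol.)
{ 'id', 'num' }

PREDICT(B → Y num B) = (FIRST(RHS) \ {ε}) ∪ (FOLLOW(B) if ε ∈ FIRST(RHS), i.e. RHS ⇒* ε)
FIRST(Y) = { 'id', 'num' }
FIRST(Y num B) = { 'id', 'num' }
ε ∉ FIRST(Y num B), so FOLLOW(B) is not added.
PREDICT(B → Y num B) = { 'id', 'num' }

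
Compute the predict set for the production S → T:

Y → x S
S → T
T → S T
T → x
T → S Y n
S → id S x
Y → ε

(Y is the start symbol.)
PREDICT(S → T) = (FIRST(RHS) \ {ε}) ∪ (FOLLOW(S) if ε ∈ FIRST(RHS), i.e. RHS ⇒* ε)
FIRST(T) = { 'id', 'x' }
FIRST(T) = { 'id', 'x' }
ε ∉ FIRST(T), so FOLLOW(S) is not added.
PREDICT(S → T) = { 'id', 'x' }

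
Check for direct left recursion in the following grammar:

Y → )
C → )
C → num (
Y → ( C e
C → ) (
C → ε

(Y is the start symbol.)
Direct left recursion occurs when N → N α for some non-terminal N (the right-hand side begins with the left-hand side itself).

Y → ): starts with ')'
C → ): starts with ')'
C → num (: starts with num
Y → ( C e: starts with '('
C → ) (: starts with ')'
C → ε: starts with ε

No direct left recursion found.

Answer: No direct left recursion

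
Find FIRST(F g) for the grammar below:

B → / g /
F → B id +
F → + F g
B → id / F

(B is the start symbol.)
FIRST sets of the non-terminals involved (from the grammar, by fixed-point iteration):
  FIRST(F) = { '+', '/', 'id' }

To compute FIRST(F g), process the symbols left to right:
Symbol F is a non-terminal. Add FIRST(F) \ {ε} = { '+', '/', 'id' }
F is not nullable (ε ∉ FIRST(F)), so stop here.
FIRST(F g) = { '+', '/', 'id' }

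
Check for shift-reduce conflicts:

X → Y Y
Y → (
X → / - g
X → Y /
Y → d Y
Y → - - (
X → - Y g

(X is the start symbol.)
A shift-reduce conflict occurs when an LR(0) state has both:
  - a complete (reduce) item [A → α .] (dot at the end), and
  - a shift item [B → β . c γ] (dot before a terminal).

Augment with X' → X and build the canonical LR(0) collection (I0 = CLOSURE({[X' → . X]}), then GOTO on every symbol after a dot until no new states appear). It has 18 states:
  I0: { [X → . - Y g], [X → . / - g], [X → . Y /], [X → . Y Y], [X' → . X], [Y → . (], [Y → . - - (], [Y → . d Y] }  — shift
  I1: { [Y → ( .] }  — reduce
  I2: { [X → - . Y g], [Y → - . - (], [Y → . (], [Y → . - - (], [Y → . d Y] }  — shift
  I3: { [X → / . - g] }  — shift
  I4: { [X' → X .] }  — accept
  I5: { [X → Y . /], [X → Y . Y], [Y → . (], [Y → . - - (], [Y → . d Y] }  — shift
  I6: { [Y → . (], [Y → . - - (], [Y → . d Y], [Y → d . Y] }  — shift
  I7: { [Y → - . - (] }  — shift
  I8: { [Y → d Y .] }  — reduce
  I9: { [Y → - - . (] }  — shift
  I10: { [Y → - - ( .] }  — reduce
  I11: { [X → Y / .] }  — reduce
  I12: { [X → Y Y .] }  — reduce
  I13: { [X → / - . g] }  — shift
  I14: { [X → / - g .] }  — reduce
  I15: { [Y → - - . (], [Y → - . - (] }  — shift
  I16: { [X → - Y . g] }  — shift
  I17: { [X → - Y g .] }  — reduce

No state contains both a complete item and a shift item.

Answer: No shift-reduce conflicts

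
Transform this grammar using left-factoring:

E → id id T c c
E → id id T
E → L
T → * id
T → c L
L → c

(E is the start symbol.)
Left-factoring transforms A → αβ₁ | αβ₂ into A → αA' and A' → β₁ | β₂
(α is the longest common prefix among the alternatives). Repeat until
no nonterminal has two alternatives with a common prefix.

Round 1: E has alternatives sharing prefix 'id id T'. Introduce E': E → id id T E'
  Add: E' → c c
  Add: E' → ε

No remaining common prefixes — done.

Resulting grammar:
E → id id T E'
E' → c c
E' → ε
E → L
T → * id
T → c L
L → c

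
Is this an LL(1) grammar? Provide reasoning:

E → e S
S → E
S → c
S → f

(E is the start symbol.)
Yes, the grammar is LL(1).

A grammar is LL(1) if for each non-terminal N with multiple productions, the predict sets of those productions are pairwise disjoint, where PREDICT(N → α) = (FIRST(α) \ {ε}) ∪ (FOLLOW(N) if α ⇒* ε).

Relevant sets:
  FIRST(E) = { 'e' }

For S:
  PREDICT(S → E) = { 'e' }
  PREDICT(S → c) = { 'c' }
  PREDICT(S → f) = { 'f' }
E has a single production, so nothing to check there.

All predict sets are disjoint. The grammar IS LL(1).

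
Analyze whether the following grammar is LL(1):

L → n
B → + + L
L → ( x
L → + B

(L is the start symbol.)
Yes, the grammar is LL(1).

A grammar is LL(1) if for each non-terminal N with multiple productions, the predict sets of those productions are pairwise disjoint, where PREDICT(N → α) = (FIRST(α) \ {ε}) ∪ (FOLLOW(N) if α ⇒* ε).

For L:
  PREDICT(L → n) = { 'n' }
  PREDICT(L → '(' x) = { '(' }
  PREDICT(L → '+' B) = { '+' }
B has a single production, so nothing to check there.

All predict sets are disjoint. The grammar IS LL(1).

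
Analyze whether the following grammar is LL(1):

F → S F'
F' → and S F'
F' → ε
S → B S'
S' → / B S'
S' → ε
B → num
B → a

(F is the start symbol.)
Relevant sets:
  FOLLOW(F') = { $ }
  FOLLOW(S') = { $, 'and' }

For F':
  PREDICT(F' → and S F') = { 'and' }
  PREDICT(F' → ε) = { $ }
For S':
  PREDICT(S' → '/' B S') = { '/' }
  PREDICT(S' → ε) = { $, 'and' }
For B:
  PREDICT(B → num) = { 'num' }
  PREDICT(B → a) = { 'a' }
F, S have a single production, so nothing to check there.

All predict sets are disjoint. The grammar IS LL(1).

Answer: Yes, the grammar is LL(1).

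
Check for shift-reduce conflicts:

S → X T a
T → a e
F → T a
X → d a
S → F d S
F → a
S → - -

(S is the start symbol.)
A shift-reduce conflict occurs when an LR(0) state has both:
  - a complete (reduce) item [A → α .] (dot at the end), and
  - a shift item [B → β . c γ] (dot before a terminal).

Augment with S' → S and build the canonical LR(0) collection (I0 = CLOSURE({[S' → . S]}), then GOTO on every symbol after a dot until no new states appear). It has 17 states:
  I0: { [F → . T a], [F → . a], [S → . - -], [S → . F d S], [S → . X T a], [S' → . S], [T → . a e], [X → . d a] }  — shift
  I1: { [S → - . -] }  — shift
  I2: { [S → F . d S] }  — shift
  I3: { [S' → S .] }  — accept
  I4: { [F → T . a] }  — shift
  I5: { [S → X . T a], [T → . a e] }  — shift
  I6: { [F → a .], [T → a . e] }  — shift, reduce
  I7: { [X → d . a] }  — shift
  I8: { [X → d a .] }  — reduce
  I9: { [T → a e .] }  — reduce
  I10: { [S → X T . a] }  — shift
  I11: { [T → a . e] }  — shift
  I12: { [S → X T a .] }  — reduce
  I13: { [F → T a .] }  — reduce
  I14: { [F → . T a], [F → . a], [S → . - -], [S → . F d S], [S → . X T a], [S → F d . S], [T → . a e], [X → . d a] }  — shift
  I15: { [S → F d S .] }  — reduce
  I16: { [S → - - .] }  — reduce

I6 contains reduce item [F → a .] and shift item [T → a . e] — shift-reduce conflict.

Answer: Yes — I6: [F → a .] vs [T → a . e]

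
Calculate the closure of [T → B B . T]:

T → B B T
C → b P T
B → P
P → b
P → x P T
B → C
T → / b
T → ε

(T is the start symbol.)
{ [B → . C], [B → . P], [C → . b P T], [P → . b], [P → . x P T], [T → . / b], [T → . B B T], [T → .], [T → B B . T] }

To compute CLOSURE, for each item [A → α.Bβ] where B is a non-terminal, add [B → .γ] for all productions B → γ; repeat for the newly added items until nothing changes.

Start with: [T → B B . T]
  [T → B B . T] has the dot before T: add [T → . B B T], [T → . / b], [T → .]
  [T → . B B T] has the dot before B: add [B → . P], [B → . C]
  [B → . P] has the dot before P: add [P → . b], [P → . x P T]
  [B → . C] has the dot before C: add [C → . b P T]
No further items can be added.

CLOSURE = { [B → . C], [B → . P], [C → . b P T], [P → . b], [P → . x P T], [T → . / b], [T → . B B T], [T → .], [T → B B . T] }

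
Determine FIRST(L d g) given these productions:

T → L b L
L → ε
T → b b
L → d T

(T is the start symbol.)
{ 'd' }

FIRST sets of the non-terminals involved (from the grammar, by fixed-point iteration):
  FIRST(L) = { 'd', ε }

To compute FIRST(L d g), process the symbols left to right:
Symbol L is a non-terminal. Add FIRST(L) \ {ε} = { 'd' }
L is nullable (ε ∈ FIRST(L)), continue to the next symbol.
Symbol d is a terminal. Add 'd' and stop.
FIRST(L d g) = { 'd' }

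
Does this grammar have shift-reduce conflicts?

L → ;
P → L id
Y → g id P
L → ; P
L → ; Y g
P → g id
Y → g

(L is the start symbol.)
A shift-reduce conflict occurs when an LR(0) state has both:
  - a complete (reduce) item [A → α .] (dot at the end), and
  - a shift item [B → β . c γ] (dot before a terminal).

Augment with L' → L and build the canonical LR(0) collection (I0 = CLOSURE({[L' → . L]}), then GOTO on every symbol after a dot until no new states appear). It has 13 states:
  I0: { [L → . ; P], [L → . ; Y g], [L → . ;], [L' → . L] }  — shift
  I1: { [L → . ; P], [L → . ; Y g], [L → . ;], [L → ; . P], [L → ; . Y g], [L → ; .], [P → . L id], [P → . g id], [Y → . g id P], [Y → . g] }  — shift, reduce
  I2: { [L' → L .] }  — accept
  I3: { [P → L . id] }  — shift
  I4: { [L → ; P .] }  — reduce
  I5: { [L → ; Y . g] }  — shift
  I6: { [P → g . id], [Y → g . id P], [Y → g .] }  — shift, reduce
  I7: { [L → . ; P], [L → . ; Y g], [L → . ;], [P → . L id], [P → . g id], [P → g id .], [Y → g id . P] }  — shift, reduce
  I8: { [Y → g id P .] }  — reduce
  I9: { [P → g . id] }  — shift
  I10: { [P → g id .] }  — reduce
  I11: { [L → ; Y g .] }  — reduce
  I12: { [P → L id .] }  — reduce

I1 contains reduce item [L → ; .] and shift items [L → . ;], [L → . ; P], [L → . ; Y g], [P → . g id], [Y → . g], [Y → . g id P] — shift-reduce conflict.
I6 contains reduce item [Y → g .] and shift items [P → g . id], [Y → g . id P] — shift-reduce conflict.
I7 contains reduce item [P → g id .] and shift items [L → . ;], [L → . ; P], [L → . ; Y g], [P → . g id] — shift-reduce conflict.

Answer: Yes — I1: [L → ; .] vs [L → . ;]; I6: [Y → g .] vs [P → g . id]; I7: [P → g id .] vs [L → . ;]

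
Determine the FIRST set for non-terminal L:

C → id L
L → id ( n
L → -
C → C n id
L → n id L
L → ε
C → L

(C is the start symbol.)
{ '-', 'id', 'n', ε }

To compute FIRST(L), examine every production with L on the left-hand side, reading each right-hand side left to right until a non-nullable symbol is reached.

From L → id ( n:
  - id is a terminal: add 'id' and stop
From L → -:
  - '-' is a terminal: add '-' and stop
From L → n id L:
  - n is a terminal: add 'n' and stop
From L → ε:
  - ε-production, so ε ∈ FIRST(L)

Collecting: FIRST(L) = { '-', 'id', 'n', ε }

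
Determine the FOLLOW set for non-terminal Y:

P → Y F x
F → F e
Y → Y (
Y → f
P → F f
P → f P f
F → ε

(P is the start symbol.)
In P → Y F x: Y is followed by F x, add FIRST(F x) \ {ε} = { 'e', 'x' }
In Y → Y (: Y is followed by '(', add FIRST('(') \ {ε} = { '(' }

Taking the union: FOLLOW(Y) = { '(', 'e', 'x' }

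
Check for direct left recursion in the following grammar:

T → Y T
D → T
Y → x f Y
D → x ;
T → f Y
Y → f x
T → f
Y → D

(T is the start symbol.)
T → Y T: starts with Y
D → T: starts with T
Y → x f Y: starts with x
D → x ;: starts with x
T → f Y: starts with f
Y → f x: starts with f
T → f: starts with f
Y → D: starts with D

No direct left recursion found.

Answer: No direct left recursion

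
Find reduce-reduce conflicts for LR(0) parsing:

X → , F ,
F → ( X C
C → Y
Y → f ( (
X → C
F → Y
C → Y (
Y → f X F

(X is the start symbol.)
No reduce-reduce conflicts

Augment with X' → X and build the canonical LR(0) collection (I0 = CLOSURE({[X' → . X]}), then GOTO on every symbol after a dot until no new states appear). It has 17 states:
  I0: { [C → . Y (], [C → . Y], [X → . , F ,], [X → . C], [X' → . X], [Y → . f ( (], [Y → . f X F] }  — shift
  I1: { [F → . ( X C], [F → . Y], [X → , . F ,], [Y → . f ( (], [Y → . f X F] }  — shift
  I2: { [X → C .] }  — reduce
  I3: { [X' → X .] }  — accept
  I4: { [C → Y . (], [C → Y .] }  — shift, reduce
  I5: { [C → . Y (], [C → . Y], [X → . , F ,], [X → . C], [Y → . f ( (], [Y → . f X F], [Y → f . ( (], [Y → f . X F] }  — shift
  I6: { [Y → f ( . (] }  — shift
  I7: { [F → . ( X C], [F → . Y], [Y → . f ( (], [Y → . f X F], [Y → f X . F] }  — shift
  I8: { [C → . Y (], [C → . Y], [F → ( . X C], [X → . , F ,], [X → . C], [Y → . f ( (], [Y → . f X F] }  — shift
  I9: { [Y → f X F .] }  — reduce
  I10: { [F → Y .] }  — reduce
  I11: { [C → . Y (], [C → . Y], [F → ( X . C], [Y → . f ( (], [Y → . f X F] }  — shift
  I12: { [F → ( X C .] }  — reduce
  I13: { [Y → f ( ( .] }  — reduce
  I14: { [C → Y ( .] }  — reduce
  I15: { [X → , F . ,] }  — shift
  I16: { [X → , F , .] }  — reduce

No state contains more than one complete item.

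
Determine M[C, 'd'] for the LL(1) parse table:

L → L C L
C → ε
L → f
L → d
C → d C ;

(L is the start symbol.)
C → ε, C → d C ;

To find M[C, 'd'], we find productions for C where 'd' is in the predict set (PREDICT(N → α) = (FIRST(α) \ {ε}) ∪ (FOLLOW(N) if α ⇒* ε)).

Relevant sets:
  FOLLOW(C) = { ';', 'd', 'f' }

C → ε: PREDICT = { ';', 'd', 'f' }
  'd' is in predict set, so this production goes in M[C, 'd']
C → d C ;: PREDICT = { 'd' }
  'd' is in predict set, so this production goes in M[C, 'd']

M[C, 'd'] = C → ε, C → d C ;  (a multiply-defined cell — the grammar is not LL(1))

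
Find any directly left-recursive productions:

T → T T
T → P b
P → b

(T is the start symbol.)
Yes, T is left-recursive

Direct left recursion occurs when N → N α for some non-terminal N (the right-hand side begins with the left-hand side itself).

T → T T: LEFT RECURSIVE (starts with T)
T → P b: starts with P
P → b: starts with b

The grammar has direct left recursion on: T.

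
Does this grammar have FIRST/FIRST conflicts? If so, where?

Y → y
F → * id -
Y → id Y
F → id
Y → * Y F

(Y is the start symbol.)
No FIRST/FIRST conflicts.

A FIRST/FIRST conflict occurs when two productions N → α and N → β for the same non-terminal have FIRST(α) ∩ FIRST(β) ≠ ∅ (with ε ∈ FIRST of a nullable right-hand side, so two nullable alternatives also conflict).

Productions for Y:
  Y → y: FIRST = { 'y' }
  Y → id Y: FIRST = { 'id' }
  Y → * Y F: FIRST = { '*' }
Productions for F:
  F → * id -: FIRST = { '*' }
  F → id: FIRST = { 'id' }

All alternatives of each non-terminal have pairwise disjoint FIRST sets.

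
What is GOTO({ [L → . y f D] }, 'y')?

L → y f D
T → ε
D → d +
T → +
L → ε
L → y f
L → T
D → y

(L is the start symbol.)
{ [L → y . f D] }

GOTO(I, 'y') = CLOSURE({ [A → αX.β] : [A → α.Xβ] ∈ I, X = 'y' })

Items with dot before 'y', with the dot advanced:
  [L → . y f D] → [L → y . f D]
Closure adds nothing (no advanced item has the dot before a non-terminal).

GOTO = { [L → y . f D] }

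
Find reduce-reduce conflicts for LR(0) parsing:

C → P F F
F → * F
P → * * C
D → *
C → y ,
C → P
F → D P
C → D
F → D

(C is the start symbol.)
No reduce-reduce conflicts

A reduce-reduce conflict occurs when an LR(0) state has two complete items [A → α .] and [B → β .] — both call for a reduction, and with no lookahead the parser cannot choose between them.

Augment with C' → C and build the canonical LR(0) collection (I0 = CLOSURE({[C' → . C]}), then GOTO on every symbol after a dot until no new states appear). It has 16 states:
  I0: { [C → . D], [C → . P F F], [C → . P], [C → . y ,], [C' → . C], [D → . *], [P → . * * C] }  — shift
  I1: { [D → * .], [P → * . * C] }  — shift, reduce
  I2: { [C' → C .] }  — accept
  I3: { [C → D .] }  — reduce
  I4: { [C → P . F F], [C → P .], [D → . *], [F → . * F], [F → . D P], [F → . D] }  — shift, reduce
  I5: { [C → y . ,] }  — shift
  I6: { [C → y , .] }  — reduce
  I7: { [D → * .], [D → . *], [F → * . F], [F → . * F], [F → . D P], [F → . D] }  — shift, reduce
  I8: { [F → D . P], [F → D .], [P → . * * C] }  — shift, reduce
  I9: { [C → P F . F], [D → . *], [F → . * F], [F → . D P], [F → . D] }  — shift
  I10: { [C → P F F .] }  — reduce
  I11: { [P → * . * C] }  — shift
  I12: { [F → D P .] }  — reduce
  I13: { [C → . D], [C → . P F F], [C → . P], [C → . y ,], [D → . *], [P → * * . C], [P → . * * C] }  — shift
  I14: { [P → * * C .] }  — reduce
  I15: { [F → * F .] }  — reduce

No state contains more than one complete item.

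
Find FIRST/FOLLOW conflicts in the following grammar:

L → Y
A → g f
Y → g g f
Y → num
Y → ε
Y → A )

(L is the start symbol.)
A FIRST/FOLLOW conflict occurs when a non-terminal N has a nullable alternative N → β (β ⇒* ε) and another alternative N → α with FIRST(α) ∩ FOLLOW(N) ≠ ∅: on such a lookahead the parser cannot decide between expanding α and letting N vanish via β.

Nullable non-terminals: L, Y.
FIRST sets used below: FIRST(A) = { 'g' }
L has a nullable alternative but only one production, so nothing to check.

Y: nullable alternative(s) Y → ε; FOLLOW(Y) = { $ }
  Y → g g f: FIRST \ {ε} = { 'g' } — disjoint from FOLLOW(Y)
  Y → num: FIRST \ {ε} = { 'num' } — disjoint from FOLLOW(Y)
  Y → ε: FIRST \ {ε} = { } — this is the only nullable alternative, skip
  Y → A ): FIRST \ {ε} = { 'g' } — disjoint from FOLLOW(Y)

A has no nullable alternative, so no FIRST/FOLLOW check is needed there.

No FIRST/FOLLOW conflicts found.

Answer: No FIRST/FOLLOW conflicts.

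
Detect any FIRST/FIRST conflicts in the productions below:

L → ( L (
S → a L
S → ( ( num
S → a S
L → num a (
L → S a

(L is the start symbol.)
FIRST sets of the non-terminals at (or reachable through a nullable prefix from) the front of some alternative:
  FIRST(S) = { '(', 'a' }

Productions for L:
  L → ( L (: FIRST = { '(' }
  L → num a (: FIRST = { 'num' }
  L → S a: FIRST = { '(', 'a' }
Productions for S:
  S → a L: FIRST = { 'a' }
  S → ( ( num: FIRST = { '(' }
  S → a S: FIRST = { 'a' }

Conflict for L: L → ( L ( and L → S a
  Overlap: { '(' }
Conflict for S: S → a L and S → a S
  Overlap: { 'a' }

Answer: Yes. L → '(' L '(' / L → S a on { '(' }; S → a L / S → a S on { 'a' }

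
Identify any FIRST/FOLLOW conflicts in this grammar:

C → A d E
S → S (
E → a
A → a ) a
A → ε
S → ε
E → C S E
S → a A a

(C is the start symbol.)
A FIRST/FOLLOW conflict occurs when a non-terminal N has a nullable alternative N → β (β ⇒* ε) and another alternative N → α with FIRST(α) ∩ FOLLOW(N) ≠ ∅: on such a lookahead the parser cannot decide between expanding α and letting N vanish via β.

Nullable non-terminals: A, S.
FIRST sets used below: FIRST(S) = { '(', 'a', ε }

A: nullable alternative(s) A → ε; FOLLOW(A) = { 'a', 'd' }
  A → a ) a: FIRST \ {ε} = { 'a' } — overlaps FOLLOW(A) on { 'a' }: CONFLICT
  A → ε: FIRST \ {ε} = { } — this is the only nullable alternative, skip

S: nullable alternative(s) S → ε; FOLLOW(S) = { '(', 'a', 'd' }
  S → S (: FIRST \ {ε} = { '(', 'a' } — overlaps FOLLOW(S) on { '(', 'a' }: CONFLICT
  S → ε: FIRST \ {ε} = { } — this is the only nullable alternative, skip
  S → a A a: FIRST \ {ε} = { 'a' } — overlaps FOLLOW(S) on { 'a' }: CONFLICT

C, E have no nullable alternative, so no FIRST/FOLLOW check is needed there.

So the grammar has 3 FIRST/FOLLOW conflicts (marked CONFLICT above).

Answer: Yes. S → S '(' with FOLLOW(S) on { '(', 'a' }; S → a A a with FOLLOW(S) on { 'a' }; A → a ')' a with FOLLOW(A) on { 'a' }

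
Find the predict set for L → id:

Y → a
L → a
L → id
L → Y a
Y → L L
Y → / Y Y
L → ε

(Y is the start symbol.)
PREDICT(L → id) = (FIRST(RHS) \ {ε}) ∪ (FOLLOW(L) if ε ∈ FIRST(RHS), i.e. RHS ⇒* ε)
FIRST(id) = { 'id' }
ε ∉ FIRST(id), so FOLLOW(L) is not added.
PREDICT(L → id) = { 'id' }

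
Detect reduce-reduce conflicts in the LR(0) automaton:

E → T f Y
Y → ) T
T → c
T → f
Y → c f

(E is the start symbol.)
Augment with E' → E and build the canonical LR(0) collection (I0 = CLOSURE({[E' → . E]}), then GOTO on every symbol after a dot until no new states appear). It has 11 states:
  I0: { [E → . T f Y], [E' → . E], [T → . c], [T → . f] }  — shift
  I1: { [E' → E .] }  — accept
  I2: { [E → T . f Y] }  — shift
  I3: { [T → c .] }  — reduce
  I4: { [T → f .] }  — reduce
  I5: { [E → T f . Y], [Y → . ) T], [Y → . c f] }  — shift
  I6: { [T → . c], [T → . f], [Y → ) . T] }  — shift
  I7: { [E → T f Y .] }  — reduce
  I8: { [Y → c . f] }  — shift
  I9: { [Y → c f .] }  — reduce
  I10: { [Y → ) T .] }  — reduce

No state contains more than one complete item.

Answer: No reduce-reduce conflicts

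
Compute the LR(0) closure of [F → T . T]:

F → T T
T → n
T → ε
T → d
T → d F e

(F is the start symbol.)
{ [F → T . T], [T → . d F e], [T → . d], [T → . n], [T → .] }

To compute CLOSURE, for each item [A → α.Bβ] where B is a non-terminal, add [B → .γ] for all productions B → γ; repeat for the newly added items until nothing changes.

Start with: [F → T . T]
  [F → T . T] has the dot before T: add [T → . n], [T → .], [T → . d], [T → . d F e]
No further items can be added.

CLOSURE = { [F → T . T], [T → . d F e], [T → . d], [T → . n], [T → .] }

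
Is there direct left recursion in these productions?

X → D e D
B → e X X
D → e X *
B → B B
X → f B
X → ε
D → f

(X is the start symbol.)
Yes, B is left-recursive

X → D e D: starts with D
B → e X X: starts with e
D → e X *: starts with e
B → B B: LEFT RECURSIVE (starts with B)
X → f B: starts with f
X → ε: starts with ε
D → f: starts with f

The grammar has direct left recursion on: B.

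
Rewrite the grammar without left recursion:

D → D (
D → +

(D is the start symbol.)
D is directly left-recursive. The standard transformation for
  A → A α₁ | ... | A α_m | β₁ | ... | β_n
is
  A  → β₁ A' | ... | β_n A'
  A' → α₁ A' | ... | α_m A' | ε

D → + becomes D → + D'
D → D ( becomes D' → ( D'
Add D' → ε

Resulting grammar:
D → + D'
D' → ( D'
D' → ε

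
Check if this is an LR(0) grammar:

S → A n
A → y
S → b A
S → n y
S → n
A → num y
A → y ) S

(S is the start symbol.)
No. Shift-reduce conflict between [S → n .] and [S → n . y]

A grammar is LR(0) if no state in the canonical LR(0) collection has:
  - both a shift item (dot before a terminal) and a complete item (shift-reduce conflict), or
  - two or more complete items (reduce-reduce conflict; the accept item [S' → S .] counts as a complete item here).

Augment with S' → S and build the canonical LR(0) collection (I0 = CLOSURE({[S' → . S]}), then GOTO on every symbol after a dot until no new states appear). It has 13 states:
  I0: { [A → . num y], [A → . y ) S], [A → . y], [S → . A n], [S → . b A], [S → . n y], [S → . n], [S' → . S] }  — shift
  I1: { [S → A . n] }  — shift
  I2: { [S' → S .] }  — accept
  I3: { [A → . num y], [A → . y ) S], [A → . y], [S → b . A] }  — shift
  I4: { [S → n . y], [S → n .] }  — shift, reduce
  I5: { [A → num . y] }  — shift
  I6: { [A → y . ) S], [A → y .] }  — shift, reduce
  I7: { [A → . num y], [A → . y ) S], [A → . y], [A → y ) . S], [S → . A n], [S → . b A], [S → . n y], [S → . n] }  — shift
  I8: { [A → y ) S .] }  — reduce
  I9: { [A → num y .] }  — reduce
  I10: { [S → n y .] }  — reduce
  I11: { [S → b A .] }  — reduce
  I12: { [S → A n .] }  — reduce

Conflict in state I4:
  Shift-reduce conflict between [S → n .] and [S → n . y]
So the grammar is NOT LR(0).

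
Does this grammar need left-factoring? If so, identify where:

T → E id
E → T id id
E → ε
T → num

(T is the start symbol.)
No, left-factoring is not needed

Left-factoring is needed when two productions for the same non-terminal
share a common prefix on the right-hand side.

Productions for T:
  T → E id
  T → num
Productions for E:
  E → T id id
  E → ε

No common prefixes found.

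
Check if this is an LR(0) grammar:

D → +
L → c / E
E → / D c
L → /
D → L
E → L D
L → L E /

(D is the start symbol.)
Augment with D' → D and build the canonical LR(0) collection (I0 = CLOSURE({[D' → . D]}), then GOTO on every symbol after a dot until no new states appear). It has 16 states:
  I0: { [D → . +], [D → . L], [D' → . D], [L → . /], [L → . L E /], [L → . c / E] }  — shift
  I1: { [D → + .] }  — reduce
  I2: { [L → / .] }  — reduce
  I3: { [D' → D .] }  — accept
  I4: { [D → L .], [E → . / D c], [E → . L D], [L → . /], [L → . L E /], [L → . c / E], [L → L . E /] }  — shift, reduce
  I5: { [L → c . / E] }  — shift
  I6: { [E → . / D c], [E → . L D], [L → . /], [L → . L E /], [L → . c / E], [L → c / . E] }  — shift
  I7: { [D → . +], [D → . L], [E → / . D c], [L → . /], [L → . L E /], [L → . c / E], [L → / .] }  — shift, reduce
  I8: { [L → c / E .] }  — reduce
  I9: { [D → . +], [D → . L], [E → . / D c], [E → . L D], [E → L . D], [L → . /], [L → . L E /], [L → . c / E], [L → L . E /] }  — shift
  I10: { [E → L D .] }  — reduce
  I11: { [L → L E . /] }  — shift
  I12: { [D → . +], [D → . L], [D → L .], [E → . / D c], [E → . L D], [E → L . D], [L → . /], [L → . L E /], [L → . c / E], [L → L . E /] }  — shift, reduce
  I13: { [L → L E / .] }  — reduce
  I14: { [E → / D . c] }  — shift
  I15: { [E → / D c .] }  — reduce

Conflict in state I4:
  Shift-reduce conflict between [D → L .] and [E → . / D c]
So the grammar is NOT LR(0).

Answer: No. Shift-reduce conflict between [D → L .] and [E → . / D c]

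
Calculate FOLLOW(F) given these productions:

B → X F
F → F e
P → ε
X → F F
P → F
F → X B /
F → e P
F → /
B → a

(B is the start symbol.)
{ $, '/', 'a', 'e' }

In B → X F: F is at the end, add FOLLOW(B)
In F → F e: F is followed by e, add FIRST(e) \ {ε} = { 'e' }
In X → F F: F is followed by F, add FIRST(F) \ {ε} = { '/', 'e' }
In X → F F: F is at the end, add FOLLOW(X)
In P → F: F is at the end, add FOLLOW(P)

The FOLLOW sets referred to above (computed the same way, to a fixed point):
  FOLLOW(B) = { $, '/' }
  FOLLOW(X) = { '/', 'a', 'e' }
  FOLLOW(P) = { $, '/', 'a', 'e' }

Taking the union: FOLLOW(F) = { $, '/', 'a', 'e' }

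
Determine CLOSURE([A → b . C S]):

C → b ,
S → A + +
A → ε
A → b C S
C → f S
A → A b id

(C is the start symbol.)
Start with: [A → b . C S]
  [A → b . C S] has the dot before C: add [C → . b ,], [C → . f S]
No further items can be added.

CLOSURE = { [A → b . C S], [C → . b ,], [C → . f S] }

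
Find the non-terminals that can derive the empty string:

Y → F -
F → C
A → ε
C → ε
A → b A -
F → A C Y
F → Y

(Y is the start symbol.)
A non-terminal is nullable if it can derive ε (the empty string): either it has an ε-production, or it has a production whose right-hand side consists entirely of nullable non-terminals.

ε-productions: A → ε, C → ε
So A, C are immediately nullable.
F → C: every symbol on the right is nullable, so F is nullable too.
No further non-terminal can be added: every production for the remaining non-terminals contains a terminal or a non-nullable non-terminal.
Nullable = { 'A', 'C', 'F' }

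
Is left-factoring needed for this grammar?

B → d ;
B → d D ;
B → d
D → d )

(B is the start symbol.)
Left-factoring is needed when two productions for the same non-terminal
share a common prefix on the right-hand side.

Productions for B:
  B → d ;
  B → d D ;
  B → d

Found common prefix 'd' in productions for B

Answer: Yes, B has productions with common prefix 'd'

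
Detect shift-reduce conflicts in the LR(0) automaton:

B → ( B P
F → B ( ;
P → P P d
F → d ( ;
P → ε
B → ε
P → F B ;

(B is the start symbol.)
A shift-reduce conflict occurs when an LR(0) state has both:
  - a complete (reduce) item [A → α .] (dot at the end), and
  - a shift item [B → β . c γ] (dot before a terminal).

Augment with B' → B and build the canonical LR(0) collection (I0 = CLOSURE({[B' → . B]}), then GOTO on every symbol after a dot until no new states appear). It has 16 states:
  I0: { [B → . ( B P], [B → .], [B' → . B] }  — shift, reduce
  I1: { [B → ( . B P], [B → . ( B P], [B → .] }  — shift, reduce
  I2: { [B' → B .] }  — accept
  I3: { [B → ( B . P], [B → . ( B P], [B → .], [F → . B ( ;], [F → . d ( ;], [P → . F B ;], [P → . P P d], [P → .] }  — shift, 2 reduces
  I4: { [F → B . ( ;] }  — shift
  I5: { [B → . ( B P], [B → .], [P → F . B ;] }  — shift, reduce
  I6: { [B → ( B P .], [B → . ( B P], [B → .], [F → . B ( ;], [F → . d ( ;], [P → . F B ;], [P → . P P d], [P → .], [P → P . P d] }  — shift, 3 reduces
  I7: { [F → d . ( ;] }  — shift
  I8: { [F → d ( . ;] }  — shift
  I9: { [F → d ( ; .] }  — reduce
  I10: { [B → . ( B P], [B → .], [F → . B ( ;], [F → . d ( ;], [P → . F B ;], [P → . P P d], [P → .], [P → P . P d], [P → P P . d] }  — shift, 2 reduces
  I11: { [F → d . ( ;], [P → P P d .] }  — shift, reduce
  I12: { [P → F B . ;] }  — shift
  I13: { [P → F B ; .] }  — reduce
  I14: { [F → B ( . ;] }  — shift
  I15: { [F → B ( ; .] }  — reduce

I0 contains reduce item [B → .] and shift item [B → . ( B P] — shift-reduce conflict.
I1 contains reduce item [B → .] and shift item [B → . ( B P] — shift-reduce conflict.
I3 contains reduce items [B → .], [P → .] and shift items [B → . ( B P], [F → . d ( ;] — shift-reduce conflict.
I5 contains reduce item [B → .] and shift item [B → . ( B P] — shift-reduce conflict.
I6 contains reduce items [B → .], [B → ( B P .], [P → .] and shift items [B → . ( B P], [F → . d ( ;] — shift-reduce conflict.
I10 contains reduce items [B → .], [P → .] and shift items [B → . ( B P], [F → . d ( ;], [P → P P . d] — shift-reduce conflict.
I11 contains reduce item [P → P P d .] and shift item [F → d . ( ;] — shift-reduce conflict.

Answer: Yes — I0: [B → .] vs [B → . ( B P]; I1: [B → .] vs [B → . ( B P]; I3: [B → .] vs [B → . ( B P]; I5: [B → .] vs [B → . ( B P]; I6: [B → .] vs [B → . ( B P]; I10: [B → .] vs [B → . ( B P]; I11: [P → P P d .] vs [F → d . ( ;]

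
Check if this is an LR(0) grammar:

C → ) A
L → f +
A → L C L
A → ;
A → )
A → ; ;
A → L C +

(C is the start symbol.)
No. Shift-reduce conflict between [A → ; .] and [A → ; . ;]

A grammar is LR(0) if no state in the canonical LR(0) collection has:
  - both a shift item (dot before a terminal) and a complete item (shift-reduce conflict), or
  - two or more complete items (reduce-reduce conflict; the accept item [C' → C .] counts as a complete item here).

Augment with C' → C and build the canonical LR(0) collection (I0 = CLOSURE({[C' → . C]}), then GOTO on every symbol after a dot until no new states appear). It has 13 states:
  I0: { [C → . ) A], [C' → . C] }  — shift
  I1: { [A → . )], [A → . ; ;], [A → . ;], [A → . L C +], [A → . L C L], [C → ) . A], [L → . f +] }  — shift
  I2: { [C' → C .] }  — accept
  I3: { [A → ) .] }  — reduce
  I4: { [A → ; . ;], [A → ; .] }  — shift, reduce
  I5: { [C → ) A .] }  — reduce
  I6: { [A → L . C +], [A → L . C L], [C → . ) A] }  — shift
  I7: { [L → f . +] }  — shift
  I8: { [L → f + .] }  — reduce
  I9: { [A → L C . +], [A → L C . L], [L → . f +] }  — shift
  I10: { [A → L C + .] }  — reduce
  I11: { [A → L C L .] }  — reduce
  I12: { [A → ; ; .] }  — reduce

Conflict in state I4:
  Shift-reduce conflict between [A → ; .] and [A → ; . ;]
So the grammar is NOT LR(0).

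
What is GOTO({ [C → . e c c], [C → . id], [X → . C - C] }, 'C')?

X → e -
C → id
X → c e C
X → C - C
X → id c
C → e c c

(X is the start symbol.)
{ [X → C . - C] }

GOTO(I, 'C') = CLOSURE({ [A → αX.β] : [A → α.Xβ] ∈ I, X = 'C' })

Items with dot before 'C', with the dot advanced:
  [X → . C - C] → [X → C . - C]
Closure adds nothing (no advanced item has the dot before a non-terminal).

GOTO = { [X → C . - C] }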